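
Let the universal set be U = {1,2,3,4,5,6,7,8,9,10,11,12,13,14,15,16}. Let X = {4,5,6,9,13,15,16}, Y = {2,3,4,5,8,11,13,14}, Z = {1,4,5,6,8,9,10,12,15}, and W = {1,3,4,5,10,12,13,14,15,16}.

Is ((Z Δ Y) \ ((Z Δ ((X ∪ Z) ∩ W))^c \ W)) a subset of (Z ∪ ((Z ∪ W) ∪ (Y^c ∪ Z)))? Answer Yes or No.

Z Δ Y = {1,2,3,6,9,10,11,12,13,14,15}
X ∪ Z = {1,4,5,6,8,9,10,12,13,15,16}
(X ∪ Z) ∩ W = {1,4,5,10,12,13,15,16}
Z Δ ((X ∪ Z) ∩ W) = {6,8,9,13,16}
(Z Δ ((X ∪ Z) ∩ W))^c = {1,2,3,4,5,7,10,11,12,14,15}
(Z Δ ((X ∪ Z) ∩ W))^c \ W = {2,7,11}
(Z Δ Y) \ ((Z Δ ((X ∪ Z) ∩ W))^c \ W) = {1,3,6,9,10,12,13,14,15}
Z ∪ W = {1,3,4,5,6,8,9,10,12,13,14,15,16}
Y^c = {1,6,7,9,10,12,15,16}
Y^c ∪ Z = {1,4,5,6,7,8,9,10,12,15,16}
(Z ∪ W) ∪ (Y^c ∪ Z) = {1,3,4,5,6,7,8,9,10,12,13,14,15,16}
Z ∪ ((Z ∪ W) ∪ (Y^c ∪ Z)) = {1,3,4,5,6,7,8,9,10,12,13,14,15,16}
Every element of {1,3,6,9,10,12,13,14,15} is in {1,3,4,5,6,7,8,9,10,12,13,14,15,16}, so (Z Δ Y) \ ((Z Δ ((X ∪ Z) ∩ W))^c \ W) ⊆ Z ∪ ((Z ∪ W) ∪ (Y^c ∪ Z)).

Yes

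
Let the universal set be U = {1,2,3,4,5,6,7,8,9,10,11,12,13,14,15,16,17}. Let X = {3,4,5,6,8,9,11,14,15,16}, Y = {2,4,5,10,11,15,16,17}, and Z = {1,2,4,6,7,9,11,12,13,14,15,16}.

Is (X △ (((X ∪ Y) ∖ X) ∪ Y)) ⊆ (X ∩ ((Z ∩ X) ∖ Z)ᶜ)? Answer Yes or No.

X ∪ Y = {2,3,4,5,6,8,9,10,11,14,15,16,17}
(X ∪ Y) ∖ X = {2,10,17}
((X ∪ Y) ∖ X) ∪ Y = {2,4,5,10,11,15,16,17}
X △ (((X ∪ Y) ∖ X) ∪ Y) = {2,3,6,8,9,10,14,17}
Z ∩ X = {4,6,9,11,14,15,16}
(Z ∩ X) ∖ Z = {}
((Z ∩ X) ∖ Z)ᶜ = {1,2,3,4,5,6,7,8,9,10,11,12,13,14,15,16,17}
X ∩ ((Z ∩ X) ∖ Z)ᶜ = {3,4,5,6,8,9,11,14,15,16}
2 ∈ X △ (((X ∪ Y) ∖ X) ∪ Y) but 2 ∉ X ∩ ((Z ∩ X) ∖ Z)ᶜ, so the inclusion fails.

No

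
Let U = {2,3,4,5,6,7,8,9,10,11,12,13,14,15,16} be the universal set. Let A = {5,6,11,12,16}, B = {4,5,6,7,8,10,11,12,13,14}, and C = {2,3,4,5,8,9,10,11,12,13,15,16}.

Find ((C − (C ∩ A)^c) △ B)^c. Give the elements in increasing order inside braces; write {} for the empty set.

{2,3,5,9,11,12,15}

C ∩ A = {5,11,12,16}
(C ∩ A)^c = {2,3,4,6,7,8,9,10,13,14,15}
C − (C ∩ A)^c = {5,11,12,16}
(C − (C ∩ A)^c) △ B = {4,6,7,8,10,13,14,16}
((C − (C ∩ A)^c) △ B)^c = {2,3,5,9,11,12,15}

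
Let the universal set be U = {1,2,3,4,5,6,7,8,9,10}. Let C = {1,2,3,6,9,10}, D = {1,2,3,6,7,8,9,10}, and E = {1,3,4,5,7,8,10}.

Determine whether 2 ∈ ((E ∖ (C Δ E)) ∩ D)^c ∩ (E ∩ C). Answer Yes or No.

No

2 ∈ C and 2 ∉ E, so 2 ∈ C Δ E
2 ∉ E and 2 ∈ (C Δ E), so 2 ∉ E ∖ (C Δ E)
2 ∉ (E ∖ (C Δ E)) and 2 ∈ D, so 2 ∉ (E ∖ (C Δ E)) ∩ D
2 ∈ ((E ∖ (C Δ E)) ∩ D)^c since 2 ∉ ((E ∖ (C Δ E)) ∩ D)
2 ∉ E and 2 ∈ C, so 2 ∉ E ∩ C
2 ∈ ((E ∖ (C Δ E)) ∩ D)^c and 2 ∉ (E ∩ C), so 2 ∉ ((E ∖ (C Δ E)) ∩ D)^c ∩ (E ∩ C)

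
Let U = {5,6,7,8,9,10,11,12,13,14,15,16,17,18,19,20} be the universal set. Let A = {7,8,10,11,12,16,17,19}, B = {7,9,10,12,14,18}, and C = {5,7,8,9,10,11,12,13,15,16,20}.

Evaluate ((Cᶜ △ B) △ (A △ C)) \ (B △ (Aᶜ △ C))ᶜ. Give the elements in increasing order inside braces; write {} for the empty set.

Cᶜ = {6,14,17,18,19}
Cᶜ △ B = {6,7,9,10,12,17,19}
A △ C = {5,9,13,15,17,19,20}
(Cᶜ △ B) △ (A △ C) = {5,6,7,10,12,13,15,20}
Aᶜ = {5,6,9,13,14,15,18,20}
Aᶜ △ C = {6,7,8,10,11,12,14,16,18}
B △ (Aᶜ △ C) = {6,8,9,11,16}
(B △ (Aᶜ △ C))ᶜ = {5,7,10,12,13,14,15,17,18,19,20}
((Cᶜ △ B) △ (A △ C)) \ (B △ (Aᶜ △ C))ᶜ = {6}

{6}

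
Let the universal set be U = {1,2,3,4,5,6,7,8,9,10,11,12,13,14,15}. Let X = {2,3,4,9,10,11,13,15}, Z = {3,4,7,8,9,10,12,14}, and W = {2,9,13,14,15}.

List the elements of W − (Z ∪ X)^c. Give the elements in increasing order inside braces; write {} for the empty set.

Z ∪ X = {2,3,4,7,8,9,10,11,12,13,14,15}
(Z ∪ X)^c = {1,5,6}
W − (Z ∪ X)^c = {2,9,13,14,15}

{2,9,13,14,15}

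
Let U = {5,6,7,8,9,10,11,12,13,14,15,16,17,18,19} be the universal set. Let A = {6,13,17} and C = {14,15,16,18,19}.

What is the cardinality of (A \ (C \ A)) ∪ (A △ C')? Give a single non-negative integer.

10

C \ A = {14,15,16,18,19}
A \ (C \ A) = {6,13,17}
C' = {5,6,7,8,9,10,11,12,13,17}
A △ C' = {5,7,8,9,10,11,12}
(A \ (C \ A)) ∪ (A △ C') = {5,6,7,8,9,10,11,12,13,17}
|(A \ (C \ A)) ∪ (A △ C')| = 10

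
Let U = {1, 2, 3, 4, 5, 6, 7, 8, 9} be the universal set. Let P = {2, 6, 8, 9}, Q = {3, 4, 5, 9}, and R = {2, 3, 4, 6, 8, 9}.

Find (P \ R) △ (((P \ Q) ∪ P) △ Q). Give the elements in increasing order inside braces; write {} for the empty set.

{2, 3, 4, 5, 6, 8}

P \ R = {}
P \ Q = {2, 6, 8}
(P \ Q) ∪ P = {2, 6, 8, 9}
((P \ Q) ∪ P) △ Q = {2, 3, 4, 5, 6, 8}
(P \ R) △ (((P \ Q) ∪ P) △ Q) = {2, 3, 4, 5, 6, 8}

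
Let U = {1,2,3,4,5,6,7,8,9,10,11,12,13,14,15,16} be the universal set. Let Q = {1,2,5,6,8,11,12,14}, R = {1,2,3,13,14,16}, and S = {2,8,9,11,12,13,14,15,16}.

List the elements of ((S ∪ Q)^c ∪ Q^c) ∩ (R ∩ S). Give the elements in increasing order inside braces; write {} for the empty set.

S ∪ Q = {1,2,5,6,8,9,11,12,13,14,15,16}
(S ∪ Q)^c = {3,4,7,10}
Q^c = {3,4,7,9,10,13,15,16}
(S ∪ Q)^c ∪ Q^c = {3,4,7,9,10,13,15,16}
R ∩ S = {2,13,14,16}
((S ∪ Q)^c ∪ Q^c) ∩ (R ∩ S) = {13,16}

{13,16}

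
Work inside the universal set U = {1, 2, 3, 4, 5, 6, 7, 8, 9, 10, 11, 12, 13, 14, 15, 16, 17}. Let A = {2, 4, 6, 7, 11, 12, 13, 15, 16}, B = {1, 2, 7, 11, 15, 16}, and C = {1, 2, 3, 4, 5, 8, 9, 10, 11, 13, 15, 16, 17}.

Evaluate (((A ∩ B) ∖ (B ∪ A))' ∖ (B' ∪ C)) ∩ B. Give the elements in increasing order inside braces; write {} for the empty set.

A ∩ B = {2, 7, 11, 15, 16}
B ∪ A = {1, 2, 4, 6, 7, 11, 12, 13, 15, 16}
(A ∩ B) ∖ (B ∪ A) = {}
((A ∩ B) ∖ (B ∪ A))' = {1, 2, 3, 4, 5, 6, 7, 8, 9, 10, 11, 12, 13, 14, 15, 16, 17}
B' = {3, 4, 5, 6, 8, 9, 10, 12, 13, 14, 17}
B' ∪ C = {1, 2, 3, 4, 5, 6, 8, 9, 10, 11, 12, 13, 14, 15, 16, 17}
((A ∩ B) ∖ (B ∪ A))' ∖ (B' ∪ C) = {7}
(((A ∩ B) ∖ (B ∪ A))' ∖ (B' ∪ C)) ∩ B = {7}

{7}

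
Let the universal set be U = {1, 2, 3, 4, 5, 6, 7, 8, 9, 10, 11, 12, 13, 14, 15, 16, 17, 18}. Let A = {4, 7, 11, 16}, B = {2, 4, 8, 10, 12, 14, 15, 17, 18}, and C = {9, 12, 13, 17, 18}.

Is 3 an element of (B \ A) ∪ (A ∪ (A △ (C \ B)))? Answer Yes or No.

3 ∉ B and 3 ∉ A, so 3 ∉ B \ A
3 ∉ C and 3 ∉ B, so 3 ∉ C \ B
3 ∉ A and 3 ∉ (C \ B), so 3 ∉ A △ (C \ B)
3 ∉ A and 3 ∉ (A △ (C \ B)), so 3 ∉ A ∪ (A △ (C \ B))
3 ∉ (B \ A) and 3 ∉ (A ∪ (A △ (C \ B))), so 3 ∉ (B \ A) ∪ (A ∪ (A △ (C \ B)))

No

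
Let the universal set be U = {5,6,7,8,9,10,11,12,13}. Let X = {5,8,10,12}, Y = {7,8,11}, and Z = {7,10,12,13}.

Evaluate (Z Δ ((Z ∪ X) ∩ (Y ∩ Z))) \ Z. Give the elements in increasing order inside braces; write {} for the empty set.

{}

Z ∪ X = {5,7,8,10,12,13}
Y ∩ Z = {7}
(Z ∪ X) ∩ (Y ∩ Z) = {7}
Z Δ ((Z ∪ X) ∩ (Y ∩ Z)) = {10,12,13}
(Z Δ ((Z ∪ X) ∩ (Y ∩ Z))) \ Z = {}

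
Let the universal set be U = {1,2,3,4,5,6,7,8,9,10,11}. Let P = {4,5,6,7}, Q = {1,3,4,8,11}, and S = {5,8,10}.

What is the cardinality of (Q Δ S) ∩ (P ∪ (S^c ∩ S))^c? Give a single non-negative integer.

Q Δ S = {1,3,4,5,10,11}
S^c = {1,2,3,4,6,7,9,11}
S^c ∩ S = {}
P ∪ (S^c ∩ S) = {4,5,6,7}
(P ∪ (S^c ∩ S))^c = {1,2,3,8,9,10,11}
(Q Δ S) ∩ (P ∪ (S^c ∩ S))^c = {1,3,10,11}
|(Q Δ S) ∩ (P ∪ (S^c ∩ S))^c| = 4

4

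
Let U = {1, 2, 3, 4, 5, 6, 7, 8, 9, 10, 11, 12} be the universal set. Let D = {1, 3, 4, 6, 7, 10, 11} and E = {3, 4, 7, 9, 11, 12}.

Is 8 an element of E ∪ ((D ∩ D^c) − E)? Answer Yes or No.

No

8 ∉ D, so 8 ∈ D^c
8 ∉ D and 8 ∈ D^c, so 8 ∉ D ∩ D^c
8 ∉ (D ∩ D^c) and 8 ∉ E, so 8 ∉ (D ∩ D^c) − E
8 ∉ E and 8 ∉ ((D ∩ D^c) − E), so 8 ∉ E ∪ ((D ∩ D^c) − E)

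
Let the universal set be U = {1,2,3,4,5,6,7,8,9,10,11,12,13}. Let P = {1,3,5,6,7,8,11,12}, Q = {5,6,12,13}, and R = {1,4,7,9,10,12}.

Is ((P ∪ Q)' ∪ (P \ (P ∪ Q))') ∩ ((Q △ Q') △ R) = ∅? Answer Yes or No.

P ∪ Q = {1,3,5,6,7,8,11,12,13}
(P ∪ Q)' = {2,4,9,10}
P \ (P ∪ Q) = {}
(P \ (P ∪ Q))' = {1,2,3,4,5,6,7,8,9,10,11,12,13}
(P ∪ Q)' ∪ (P \ (P ∪ Q))' = {1,2,3,4,5,6,7,8,9,10,11,12,13}
Q' = {1,2,3,4,7,8,9,10,11}
Q △ Q' = {1,2,3,4,5,6,7,8,9,10,11,12,13}
(Q △ Q') △ R = {2,3,5,6,8,11,13}
2 lies in both, so they are not disjoint.

No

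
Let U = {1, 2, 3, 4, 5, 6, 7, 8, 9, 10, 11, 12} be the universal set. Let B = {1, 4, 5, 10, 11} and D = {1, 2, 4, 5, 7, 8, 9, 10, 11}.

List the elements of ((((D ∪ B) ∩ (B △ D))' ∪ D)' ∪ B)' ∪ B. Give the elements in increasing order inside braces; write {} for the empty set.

D ∪ B = {1, 2, 4, 5, 7, 8, 9, 10, 11}
B △ D = {2, 7, 8, 9}
(D ∪ B) ∩ (B △ D) = {2, 7, 8, 9}
((D ∪ B) ∩ (B △ D))' = {1, 3, 4, 5, 6, 10, 11, 12}
((D ∪ B) ∩ (B △ D))' ∪ D = {1, 2, 3, 4, 5, 6, 7, 8, 9, 10, 11, 12}
(((D ∪ B) ∩ (B △ D))' ∪ D)' = {}
(((D ∪ B) ∩ (B △ D))' ∪ D)' ∪ B = {1, 4, 5, 10, 11}
((((D ∪ B) ∩ (B △ D))' ∪ D)' ∪ B)' = {2, 3, 6, 7, 8, 9, 12}
((((D ∪ B) ∩ (B △ D))' ∪ D)' ∪ B)' ∪ B = {1, 2, 3, 4, 5, 6, 7, 8, 9, 10, 11, 12}

{1, 2, 3, 4, 5, 6, 7, 8, 9, 10, 11, 12}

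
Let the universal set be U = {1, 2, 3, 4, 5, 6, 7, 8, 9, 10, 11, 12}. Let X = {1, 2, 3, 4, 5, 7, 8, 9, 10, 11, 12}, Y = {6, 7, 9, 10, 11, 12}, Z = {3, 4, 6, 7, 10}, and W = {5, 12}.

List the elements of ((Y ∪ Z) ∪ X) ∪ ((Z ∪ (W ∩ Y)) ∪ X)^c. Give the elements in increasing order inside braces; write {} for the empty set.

{1, 2, 3, 4, 5, 6, 7, 8, 9, 10, 11, 12}

Y ∪ Z = {3, 4, 6, 7, 9, 10, 11, 12}
(Y ∪ Z) ∪ X = {1, 2, 3, 4, 5, 6, 7, 8, 9, 10, 11, 12}
W ∩ Y = {12}
Z ∪ (W ∩ Y) = {3, 4, 6, 7, 10, 12}
(Z ∪ (W ∩ Y)) ∪ X = {1, 2, 3, 4, 5, 6, 7, 8, 9, 10, 11, 12}
((Z ∪ (W ∩ Y)) ∪ X)^c = {}
((Y ∪ Z) ∪ X) ∪ ((Z ∪ (W ∩ Y)) ∪ X)^c = {1, 2, 3, 4, 5, 6, 7, 8, 9, 10, 11, 12}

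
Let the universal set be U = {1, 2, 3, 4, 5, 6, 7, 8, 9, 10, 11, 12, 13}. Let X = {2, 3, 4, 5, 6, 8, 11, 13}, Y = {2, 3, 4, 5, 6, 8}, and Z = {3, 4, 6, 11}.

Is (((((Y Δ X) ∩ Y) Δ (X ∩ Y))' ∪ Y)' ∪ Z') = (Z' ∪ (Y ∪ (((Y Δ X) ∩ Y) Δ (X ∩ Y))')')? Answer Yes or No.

Yes

Y Δ X = {11, 13}
(Y Δ X) ∩ Y = {}
X ∩ Y = {2, 3, 4, 5, 6, 8}
((Y Δ X) ∩ Y) Δ (X ∩ Y) = {2, 3, 4, 5, 6, 8}
(((Y Δ X) ∩ Y) Δ (X ∩ Y))' = {1, 7, 9, 10, 11, 12, 13}
(((Y Δ X) ∩ Y) Δ (X ∩ Y))' ∪ Y = {1, 2, 3, 4, 5, 6, 7, 8, 9, 10, 11, 12, 13}
((((Y Δ X) ∩ Y) Δ (X ∩ Y))' ∪ Y)' = {}
Z' = {1, 2, 5, 7, 8, 9, 10, 12, 13}
((((Y Δ X) ∩ Y) Δ (X ∩ Y))' ∪ Y)' ∪ Z' = {1, 2, 5, 7, 8, 9, 10, 12, 13}
Y ∪ (((Y Δ X) ∩ Y) Δ (X ∩ Y))' = {1, 2, 3, 4, 5, 6, 7, 8, 9, 10, 11, 12, 13}
(Y ∪ (((Y Δ X) ∩ Y) Δ (X ∩ Y))')' = {}
Z' ∪ (Y ∪ (((Y Δ X) ∩ Y) Δ (X ∩ Y))')' = {1, 2, 5, 7, 8, 9, 10, 12, 13}
Both equal {1, 2, 5, 7, 8, 9, 10, 12, 13}, so ((((Y Δ X) ∩ Y) Δ (X ∩ Y))' ∪ Y)' ∪ Z' = Z' ∪ (Y ∪ (((Y Δ X) ∩ Y) Δ (X ∩ Y))')'.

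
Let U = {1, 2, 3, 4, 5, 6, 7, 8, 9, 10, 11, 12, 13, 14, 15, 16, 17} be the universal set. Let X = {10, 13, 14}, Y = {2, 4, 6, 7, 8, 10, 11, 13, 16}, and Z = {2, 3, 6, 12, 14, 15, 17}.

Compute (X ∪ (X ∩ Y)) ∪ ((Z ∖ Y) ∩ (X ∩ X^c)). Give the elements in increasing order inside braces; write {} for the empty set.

X ∩ Y = {10, 13}
X ∪ (X ∩ Y) = {10, 13, 14}
Z ∖ Y = {3, 12, 14, 15, 17}
X^c = {1, 2, 3, 4, 5, 6, 7, 8, 9, 11, 12, 15, 16, 17}
X ∩ X^c = {}
(Z ∖ Y) ∩ (X ∩ X^c) = {}
(X ∪ (X ∩ Y)) ∪ ((Z ∖ Y) ∩ (X ∩ X^c)) = {10, 13, 14}

{10, 13, 14}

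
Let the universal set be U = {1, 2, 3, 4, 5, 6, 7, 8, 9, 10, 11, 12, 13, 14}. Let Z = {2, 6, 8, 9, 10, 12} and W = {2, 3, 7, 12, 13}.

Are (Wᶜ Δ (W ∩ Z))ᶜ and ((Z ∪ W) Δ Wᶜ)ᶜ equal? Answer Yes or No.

No

Wᶜ = {1, 4, 5, 6, 8, 9, 10, 11, 14}
W ∩ Z = {2, 12}
Wᶜ Δ (W ∩ Z) = {1, 2, 4, 5, 6, 8, 9, 10, 11, 12, 14}
(Wᶜ Δ (W ∩ Z))ᶜ = {3, 7, 13}
Z ∪ W = {2, 3, 6, 7, 8, 9, 10, 12, 13}
(Z ∪ W) Δ Wᶜ = {1, 2, 3, 4, 5, 7, 11, 12, 13, 14}
((Z ∪ W) Δ Wᶜ)ᶜ = {6, 8, 9, 10}
3 ∈ (Wᶜ Δ (W ∩ Z))ᶜ but 3 ∉ ((Z ∪ W) Δ Wᶜ)ᶜ, so they differ.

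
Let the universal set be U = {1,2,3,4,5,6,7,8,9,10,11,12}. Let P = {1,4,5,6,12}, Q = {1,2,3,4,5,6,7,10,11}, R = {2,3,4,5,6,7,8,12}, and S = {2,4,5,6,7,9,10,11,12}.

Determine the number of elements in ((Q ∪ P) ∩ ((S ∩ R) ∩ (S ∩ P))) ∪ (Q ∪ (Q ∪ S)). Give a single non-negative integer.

11

Q ∪ P = {1,2,3,4,5,6,7,10,11,12}
S ∩ R = {2,4,5,6,7,12}
S ∩ P = {4,5,6,12}
(S ∩ R) ∩ (S ∩ P) = {4,5,6,12}
(Q ∪ P) ∩ ((S ∩ R) ∩ (S ∩ P)) = {4,5,6,12}
Q ∪ S = {1,2,3,4,5,6,7,9,10,11,12}
Q ∪ (Q ∪ S) = {1,2,3,4,5,6,7,9,10,11,12}
((Q ∪ P) ∩ ((S ∩ R) ∩ (S ∩ P))) ∪ (Q ∪ (Q ∪ S)) = {1,2,3,4,5,6,7,9,10,11,12}
|((Q ∪ P) ∩ ((S ∩ R) ∩ (S ∩ P))) ∪ (Q ∪ (Q ∪ S))| = 11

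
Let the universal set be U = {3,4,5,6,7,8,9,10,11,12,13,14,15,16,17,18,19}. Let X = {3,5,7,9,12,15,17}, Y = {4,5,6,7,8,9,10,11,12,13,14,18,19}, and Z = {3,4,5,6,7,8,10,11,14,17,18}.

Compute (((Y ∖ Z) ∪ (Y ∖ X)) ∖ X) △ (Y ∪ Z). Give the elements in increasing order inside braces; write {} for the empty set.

{3,5,7,9,12,17}

Y ∖ Z = {9,12,13,19}
Y ∖ X = {4,6,8,10,11,13,14,18,19}
(Y ∖ Z) ∪ (Y ∖ X) = {4,6,8,9,10,11,12,13,14,18,19}
((Y ∖ Z) ∪ (Y ∖ X)) ∖ X = {4,6,8,10,11,13,14,18,19}
Y ∪ Z = {3,4,5,6,7,8,9,10,11,12,13,14,17,18,19}
(((Y ∖ Z) ∪ (Y ∖ X)) ∖ X) △ (Y ∪ Z) = {3,5,7,9,12,17}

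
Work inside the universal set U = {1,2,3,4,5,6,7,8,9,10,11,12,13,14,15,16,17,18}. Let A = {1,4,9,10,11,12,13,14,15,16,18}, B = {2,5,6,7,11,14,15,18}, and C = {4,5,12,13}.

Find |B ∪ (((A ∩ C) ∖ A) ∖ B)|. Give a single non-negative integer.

A ∩ C = {4,12,13}
(A ∩ C) ∖ A = {}
((A ∩ C) ∖ A) ∖ B = {}
B ∪ (((A ∩ C) ∖ A) ∖ B) = {2,5,6,7,11,14,15,18}
|B ∪ (((A ∩ C) ∖ A) ∖ B)| = 8

8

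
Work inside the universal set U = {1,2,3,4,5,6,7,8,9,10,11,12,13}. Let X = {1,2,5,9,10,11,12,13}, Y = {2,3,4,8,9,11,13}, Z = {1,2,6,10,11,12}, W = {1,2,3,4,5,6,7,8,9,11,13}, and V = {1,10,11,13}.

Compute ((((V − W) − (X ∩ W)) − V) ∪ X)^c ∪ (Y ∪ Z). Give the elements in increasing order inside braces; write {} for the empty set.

{1,2,3,4,6,7,8,9,10,11,12,13}

V − W = {10}
X ∩ W = {1,2,5,9,11,13}
(V − W) − (X ∩ W) = {10}
((V − W) − (X ∩ W)) − V = {}
(((V − W) − (X ∩ W)) − V) ∪ X = {1,2,5,9,10,11,12,13}
((((V − W) − (X ∩ W)) − V) ∪ X)^c = {3,4,6,7,8}
Y ∪ Z = {1,2,3,4,6,8,9,10,11,12,13}
((((V − W) − (X ∩ W)) − V) ∪ X)^c ∪ (Y ∪ Z) = {1,2,3,4,6,7,8,9,10,11,12,13}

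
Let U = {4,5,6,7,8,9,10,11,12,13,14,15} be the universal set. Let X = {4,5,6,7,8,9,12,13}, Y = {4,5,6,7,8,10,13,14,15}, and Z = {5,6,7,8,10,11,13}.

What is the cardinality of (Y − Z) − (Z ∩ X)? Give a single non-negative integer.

Y − Z = {4,14,15}
Z ∩ X = {5,6,7,8,13}
(Y − Z) − (Z ∩ X) = {4,14,15}
|(Y − Z) − (Z ∩ X)| = 3

3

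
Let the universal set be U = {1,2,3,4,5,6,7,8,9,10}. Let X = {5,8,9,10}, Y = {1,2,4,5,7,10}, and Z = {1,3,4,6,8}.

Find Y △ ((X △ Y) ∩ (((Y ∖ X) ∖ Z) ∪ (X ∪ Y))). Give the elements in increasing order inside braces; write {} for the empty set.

X △ Y = {1,2,4,7,8,9}
Y ∖ X = {1,2,4,7}
(Y ∖ X) ∖ Z = {2,7}
X ∪ Y = {1,2,4,5,7,8,9,10}
((Y ∖ X) ∖ Z) ∪ (X ∪ Y) = {1,2,4,5,7,8,9,10}
(X △ Y) ∩ (((Y ∖ X) ∖ Z) ∪ (X ∪ Y)) = {1,2,4,7,8,9}
Y △ ((X △ Y) ∩ (((Y ∖ X) ∖ Z) ∪ (X ∪ Y))) = {5,8,9,10}

{5,8,9,10}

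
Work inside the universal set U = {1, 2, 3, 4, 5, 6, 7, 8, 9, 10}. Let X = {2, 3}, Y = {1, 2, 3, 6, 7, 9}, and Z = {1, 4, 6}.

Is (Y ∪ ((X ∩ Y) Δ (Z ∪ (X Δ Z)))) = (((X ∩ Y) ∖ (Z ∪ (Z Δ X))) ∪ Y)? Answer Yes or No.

X ∩ Y = {2, 3}
X Δ Z = {1, 2, 3, 4, 6}
Z ∪ (X Δ Z) = {1, 2, 3, 4, 6}
(X ∩ Y) Δ (Z ∪ (X Δ Z)) = {1, 4, 6}
Y ∪ ((X ∩ Y) Δ (Z ∪ (X Δ Z))) = {1, 2, 3, 4, 6, 7, 9}
Z Δ X = {1, 2, 3, 4, 6}
Z ∪ (Z Δ X) = {1, 2, 3, 4, 6}
(X ∩ Y) ∖ (Z ∪ (Z Δ X)) = {}
((X ∩ Y) ∖ (Z ∪ (Z Δ X))) ∪ Y = {1, 2, 3, 6, 7, 9}
4 ∈ Y ∪ ((X ∩ Y) Δ (Z ∪ (X Δ Z))) but 4 ∉ ((X ∩ Y) ∖ (Z ∪ (Z Δ X))) ∪ Y, so they differ.

No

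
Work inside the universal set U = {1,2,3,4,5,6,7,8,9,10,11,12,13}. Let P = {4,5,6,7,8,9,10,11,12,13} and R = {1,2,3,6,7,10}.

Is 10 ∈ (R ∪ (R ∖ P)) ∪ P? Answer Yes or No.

10 ∈ R and 10 ∈ P, so 10 ∉ R ∖ P
10 ∈ R and 10 ∉ (R ∖ P), so 10 ∈ R ∪ (R ∖ P)
10 ∈ (R ∪ (R ∖ P)) and 10 ∈ P, so 10 ∈ (R ∪ (R ∖ P)) ∪ P

Yes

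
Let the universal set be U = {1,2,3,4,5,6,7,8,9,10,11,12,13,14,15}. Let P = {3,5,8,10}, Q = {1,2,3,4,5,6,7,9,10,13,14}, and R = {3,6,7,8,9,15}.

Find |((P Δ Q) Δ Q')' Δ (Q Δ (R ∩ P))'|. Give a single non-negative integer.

P Δ Q = {1,2,4,6,7,8,9,13,14}
Q' = {8,11,12,15}
(P Δ Q) Δ Q' = {1,2,4,6,7,9,11,12,13,14,15}
((P Δ Q) Δ Q')' = {3,5,8,10}
R ∩ P = {3,8}
Q Δ (R ∩ P) = {1,2,4,5,6,7,8,9,10,13,14}
(Q Δ (R ∩ P))' = {3,11,12,15}
((P Δ Q) Δ Q')' Δ (Q Δ (R ∩ P))' = {5,8,10,11,12,15}
|((P Δ Q) Δ Q')' Δ (Q Δ (R ∩ P))'| = 6

6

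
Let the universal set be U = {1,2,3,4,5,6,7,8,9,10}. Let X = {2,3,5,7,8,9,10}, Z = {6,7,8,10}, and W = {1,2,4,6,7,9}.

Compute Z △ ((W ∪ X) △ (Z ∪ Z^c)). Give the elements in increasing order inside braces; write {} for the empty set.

{6,7,8,10}

W ∪ X = {1,2,3,4,5,6,7,8,9,10}
Z^c = {1,2,3,4,5,9}
Z ∪ Z^c = {1,2,3,4,5,6,7,8,9,10}
(W ∪ X) △ (Z ∪ Z^c) = {}
Z △ ((W ∪ X) △ (Z ∪ Z^c)) = {6,7,8,10}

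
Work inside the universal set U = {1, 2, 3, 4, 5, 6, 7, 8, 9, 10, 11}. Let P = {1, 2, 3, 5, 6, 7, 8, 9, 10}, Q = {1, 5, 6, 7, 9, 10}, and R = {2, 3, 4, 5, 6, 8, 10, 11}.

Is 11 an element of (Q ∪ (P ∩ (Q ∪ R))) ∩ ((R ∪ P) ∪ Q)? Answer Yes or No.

No

11 ∉ Q and 11 ∈ R, so 11 ∈ Q ∪ R
11 ∉ P and 11 ∈ (Q ∪ R), so 11 ∉ P ∩ (Q ∪ R)
11 ∉ Q and 11 ∉ (P ∩ (Q ∪ R)), so 11 ∉ Q ∪ (P ∩ (Q ∪ R))
11 ∈ R and 11 ∉ P, so 11 ∈ R ∪ P
11 ∈ (R ∪ P) and 11 ∉ Q, so 11 ∈ (R ∪ P) ∪ Q
11 ∉ (Q ∪ (P ∩ (Q ∪ R))) and 11 ∈ ((R ∪ P) ∪ Q), so 11 ∉ (Q ∪ (P ∩ (Q ∪ R))) ∩ ((R ∪ P) ∪ Q)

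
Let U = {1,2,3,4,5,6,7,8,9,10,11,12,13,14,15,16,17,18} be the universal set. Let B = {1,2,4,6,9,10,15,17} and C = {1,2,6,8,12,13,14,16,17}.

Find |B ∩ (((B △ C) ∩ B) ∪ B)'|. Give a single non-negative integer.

B △ C = {4,8,9,10,12,13,14,15,16}
(B △ C) ∩ B = {4,9,10,15}
((B △ C) ∩ B) ∪ B = {1,2,4,6,9,10,15,17}
(((B △ C) ∩ B) ∪ B)' = {3,5,7,8,11,12,13,14,16,18}
B ∩ (((B △ C) ∩ B) ∪ B)' = {}
|B ∩ (((B △ C) ∩ B) ∪ B)'| = 0

0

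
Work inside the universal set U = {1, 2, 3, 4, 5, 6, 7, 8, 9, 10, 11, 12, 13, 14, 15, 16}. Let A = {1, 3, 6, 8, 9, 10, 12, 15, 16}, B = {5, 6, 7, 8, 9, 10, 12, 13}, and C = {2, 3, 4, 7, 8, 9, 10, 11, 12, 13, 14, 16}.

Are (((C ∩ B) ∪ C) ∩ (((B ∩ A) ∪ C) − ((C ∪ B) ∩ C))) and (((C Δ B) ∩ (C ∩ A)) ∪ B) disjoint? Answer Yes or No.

C ∩ B = {7, 8, 9, 10, 12, 13}
(C ∩ B) ∪ C = {2, 3, 4, 7, 8, 9, 10, 11, 12, 13, 14, 16}
B ∩ A = {6, 8, 9, 10, 12}
(B ∩ A) ∪ C = {2, 3, 4, 6, 7, 8, 9, 10, 11, 12, 13, 14, 16}
C ∪ B = {2, 3, 4, 5, 6, 7, 8, 9, 10, 11, 12, 13, 14, 16}
(C ∪ B) ∩ C = {2, 3, 4, 7, 8, 9, 10, 11, 12, 13, 14, 16}
((B ∩ A) ∪ C) − ((C ∪ B) ∩ C) = {6}
((C ∩ B) ∪ C) ∩ (((B ∩ A) ∪ C) − ((C ∪ B) ∩ C)) = {}
C Δ B = {2, 3, 4, 5, 6, 11, 14, 16}
C ∩ A = {3, 8, 9, 10, 12, 16}
(C Δ B) ∩ (C ∩ A) = {3, 16}
((C Δ B) ∩ (C ∩ A)) ∪ B = {3, 5, 6, 7, 8, 9, 10, 12, 13, 16}
{} and {3, 5, 6, 7, 8, 9, 10, 12, 13, 16} share no elements.

Yes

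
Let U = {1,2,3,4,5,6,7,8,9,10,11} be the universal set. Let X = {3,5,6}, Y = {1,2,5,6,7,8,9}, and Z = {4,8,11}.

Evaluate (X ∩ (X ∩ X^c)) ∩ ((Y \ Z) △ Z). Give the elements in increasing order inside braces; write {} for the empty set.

{}

X^c = {1,2,4,7,8,9,10,11}
X ∩ X^c = {}
X ∩ (X ∩ X^c) = {}
Y \ Z = {1,2,5,6,7,9}
(Y \ Z) △ Z = {1,2,4,5,6,7,8,9,11}
(X ∩ (X ∩ X^c)) ∩ ((Y \ Z) △ Z) = {}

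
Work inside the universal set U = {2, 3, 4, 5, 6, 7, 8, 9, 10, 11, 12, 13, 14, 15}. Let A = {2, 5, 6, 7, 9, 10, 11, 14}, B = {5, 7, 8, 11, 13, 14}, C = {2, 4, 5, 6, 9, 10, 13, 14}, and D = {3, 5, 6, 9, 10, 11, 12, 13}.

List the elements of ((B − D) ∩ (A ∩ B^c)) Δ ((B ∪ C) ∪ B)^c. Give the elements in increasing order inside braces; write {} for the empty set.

{3, 12, 15}

B − D = {7, 8, 14}
B^c = {2, 3, 4, 6, 9, 10, 12, 15}
A ∩ B^c = {2, 6, 9, 10}
(B − D) ∩ (A ∩ B^c) = {}
B ∪ C = {2, 4, 5, 6, 7, 8, 9, 10, 11, 13, 14}
(B ∪ C) ∪ B = {2, 4, 5, 6, 7, 8, 9, 10, 11, 13, 14}
((B ∪ C) ∪ B)^c = {3, 12, 15}
((B − D) ∩ (A ∩ B^c)) Δ ((B ∪ C) ∪ B)^c = {3, 12, 15}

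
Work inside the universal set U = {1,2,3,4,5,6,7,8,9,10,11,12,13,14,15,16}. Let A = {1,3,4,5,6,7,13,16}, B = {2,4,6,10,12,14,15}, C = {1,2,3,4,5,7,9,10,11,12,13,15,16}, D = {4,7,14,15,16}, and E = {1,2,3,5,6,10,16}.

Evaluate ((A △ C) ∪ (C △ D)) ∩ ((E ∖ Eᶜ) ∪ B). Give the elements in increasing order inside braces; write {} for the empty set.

{1,2,3,5,6,10,12,14,15}

A △ C = {2,6,9,10,11,12,15}
C △ D = {1,2,3,5,9,10,11,12,13,14}
(A △ C) ∪ (C △ D) = {1,2,3,5,6,9,10,11,12,13,14,15}
Eᶜ = {4,7,8,9,11,12,13,14,15}
E ∖ Eᶜ = {1,2,3,5,6,10,16}
(E ∖ Eᶜ) ∪ B = {1,2,3,4,5,6,10,12,14,15,16}
((A △ C) ∪ (C △ D)) ∩ ((E ∖ Eᶜ) ∪ B) = {1,2,3,5,6,10,12,14,15}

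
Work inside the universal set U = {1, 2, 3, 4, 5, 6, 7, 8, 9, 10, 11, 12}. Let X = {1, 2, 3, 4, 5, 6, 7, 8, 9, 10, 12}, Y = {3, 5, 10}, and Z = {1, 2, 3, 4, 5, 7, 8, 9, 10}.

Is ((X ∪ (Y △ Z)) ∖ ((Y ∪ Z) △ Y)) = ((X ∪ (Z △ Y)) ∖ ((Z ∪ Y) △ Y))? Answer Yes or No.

Y △ Z = {1, 2, 4, 7, 8, 9}
X ∪ (Y △ Z) = {1, 2, 3, 4, 5, 6, 7, 8, 9, 10, 12}
Y ∪ Z = {1, 2, 3, 4, 5, 7, 8, 9, 10}
(Y ∪ Z) △ Y = {1, 2, 4, 7, 8, 9}
(X ∪ (Y △ Z)) ∖ ((Y ∪ Z) △ Y) = {3, 5, 6, 10, 12}
Z △ Y = {1, 2, 4, 7, 8, 9}
X ∪ (Z △ Y) = {1, 2, 3, 4, 5, 6, 7, 8, 9, 10, 12}
Z ∪ Y = {1, 2, 3, 4, 5, 7, 8, 9, 10}
(Z ∪ Y) △ Y = {1, 2, 4, 7, 8, 9}
(X ∪ (Z △ Y)) ∖ ((Z ∪ Y) △ Y) = {3, 5, 6, 10, 12}
Both equal {3, 5, 6, 10, 12}, so (X ∪ (Y △ Z)) ∖ ((Y ∪ Z) △ Y) = (X ∪ (Z △ Y)) ∖ ((Z ∪ Y) △ Y).

Yes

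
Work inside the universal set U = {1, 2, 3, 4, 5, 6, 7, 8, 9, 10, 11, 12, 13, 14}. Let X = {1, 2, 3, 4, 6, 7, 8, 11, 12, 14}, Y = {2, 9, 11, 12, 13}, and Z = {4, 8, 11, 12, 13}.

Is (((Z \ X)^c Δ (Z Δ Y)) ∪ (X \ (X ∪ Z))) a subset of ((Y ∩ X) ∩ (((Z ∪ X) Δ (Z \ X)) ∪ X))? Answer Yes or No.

No

Z \ X = {13}
(Z \ X)^c = {1, 2, 3, 4, 5, 6, 7, 8, 9, 10, 11, 12, 14}
Z Δ Y = {2, 4, 8, 9}
(Z \ X)^c Δ (Z Δ Y) = {1, 3, 5, 6, 7, 10, 11, 12, 14}
X ∪ Z = {1, 2, 3, 4, 6, 7, 8, 11, 12, 13, 14}
X \ (X ∪ Z) = {}
((Z \ X)^c Δ (Z Δ Y)) ∪ (X \ (X ∪ Z)) = {1, 3, 5, 6, 7, 10, 11, 12, 14}
Y ∩ X = {2, 11, 12}
Z ∪ X = {1, 2, 3, 4, 6, 7, 8, 11, 12, 13, 14}
(Z ∪ X) Δ (Z \ X) = {1, 2, 3, 4, 6, 7, 8, 11, 12, 14}
((Z ∪ X) Δ (Z \ X)) ∪ X = {1, 2, 3, 4, 6, 7, 8, 11, 12, 14}
(Y ∩ X) ∩ (((Z ∪ X) Δ (Z \ X)) ∪ X) = {2, 11, 12}
1 ∈ ((Z \ X)^c Δ (Z Δ Y)) ∪ (X \ (X ∪ Z)) but 1 ∉ (Y ∩ X) ∩ (((Z ∪ X) Δ (Z \ X)) ∪ X), so the inclusion fails.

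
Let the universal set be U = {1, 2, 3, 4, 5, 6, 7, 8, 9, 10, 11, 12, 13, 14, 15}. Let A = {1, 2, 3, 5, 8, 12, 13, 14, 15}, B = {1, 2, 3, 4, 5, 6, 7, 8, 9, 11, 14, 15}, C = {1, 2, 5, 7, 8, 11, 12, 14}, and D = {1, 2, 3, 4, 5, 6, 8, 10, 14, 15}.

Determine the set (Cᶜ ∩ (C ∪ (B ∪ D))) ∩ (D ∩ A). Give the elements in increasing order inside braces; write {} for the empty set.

Cᶜ = {3, 4, 6, 9, 10, 13, 15}
B ∪ D = {1, 2, 3, 4, 5, 6, 7, 8, 9, 10, 11, 14, 15}
C ∪ (B ∪ D) = {1, 2, 3, 4, 5, 6, 7, 8, 9, 10, 11, 12, 14, 15}
Cᶜ ∩ (C ∪ (B ∪ D)) = {3, 4, 6, 9, 10, 15}
D ∩ A = {1, 2, 3, 5, 8, 14, 15}
(Cᶜ ∩ (C ∪ (B ∪ D))) ∩ (D ∩ A) = {3, 15}

{3, 15}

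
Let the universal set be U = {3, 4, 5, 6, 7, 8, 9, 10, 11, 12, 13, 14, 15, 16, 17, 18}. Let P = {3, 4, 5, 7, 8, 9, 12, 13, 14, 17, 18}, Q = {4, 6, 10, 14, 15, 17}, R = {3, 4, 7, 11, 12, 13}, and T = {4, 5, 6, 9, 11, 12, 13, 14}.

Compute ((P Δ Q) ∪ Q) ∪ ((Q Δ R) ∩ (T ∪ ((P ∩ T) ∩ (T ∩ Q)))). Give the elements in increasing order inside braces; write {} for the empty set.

{3, 4, 5, 6, 7, 8, 9, 10, 11, 12, 13, 14, 15, 17, 18}

P Δ Q = {3, 5, 6, 7, 8, 9, 10, 12, 13, 15, 18}
(P Δ Q) ∪ Q = {3, 4, 5, 6, 7, 8, 9, 10, 12, 13, 14, 15, 17, 18}
Q Δ R = {3, 6, 7, 10, 11, 12, 13, 14, 15, 17}
P ∩ T = {4, 5, 9, 12, 13, 14}
T ∩ Q = {4, 6, 14}
(P ∩ T) ∩ (T ∩ Q) = {4, 14}
T ∪ ((P ∩ T) ∩ (T ∩ Q)) = {4, 5, 6, 9, 11, 12, 13, 14}
(Q Δ R) ∩ (T ∪ ((P ∩ T) ∩ (T ∩ Q))) = {6, 11, 12, 13, 14}
((P Δ Q) ∪ Q) ∪ ((Q Δ R) ∩ (T ∪ ((P ∩ T) ∩ (T ∩ Q)))) = {3, 4, 5, 6, 7, 8, 9, 10, 11, 12, 13, 14, 15, 17, 18}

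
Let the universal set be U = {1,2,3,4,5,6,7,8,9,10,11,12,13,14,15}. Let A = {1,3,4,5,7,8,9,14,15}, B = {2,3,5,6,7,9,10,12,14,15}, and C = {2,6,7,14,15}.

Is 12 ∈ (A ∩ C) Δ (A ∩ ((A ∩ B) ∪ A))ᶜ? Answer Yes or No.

Yes

12 ∉ A and 12 ∉ C, so 12 ∉ A ∩ C
12 ∉ A and 12 ∈ B, so 12 ∉ A ∩ B
12 ∉ (A ∩ B) and 12 ∉ A, so 12 ∉ (A ∩ B) ∪ A
12 ∉ A and 12 ∉ ((A ∩ B) ∪ A), so 12 ∉ A ∩ ((A ∩ B) ∪ A)
12 ∈ (A ∩ ((A ∩ B) ∪ A))ᶜ since 12 ∉ (A ∩ ((A ∩ B) ∪ A))
12 ∉ (A ∩ C) and 12 ∈ (A ∩ ((A ∩ B) ∪ A))ᶜ, so 12 ∈ (A ∩ C) Δ (A ∩ ((A ∩ B) ∪ A))ᶜ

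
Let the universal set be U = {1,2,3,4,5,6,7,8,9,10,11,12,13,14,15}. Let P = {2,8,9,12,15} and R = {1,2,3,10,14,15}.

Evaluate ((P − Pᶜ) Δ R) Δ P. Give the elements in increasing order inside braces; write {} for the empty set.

{1,2,3,10,14,15}

Pᶜ = {1,3,4,5,6,7,10,11,13,14}
P − Pᶜ = {2,8,9,12,15}
(P − Pᶜ) Δ R = {1,3,8,9,10,12,14}
((P − Pᶜ) Δ R) Δ P = {1,2,3,10,14,15}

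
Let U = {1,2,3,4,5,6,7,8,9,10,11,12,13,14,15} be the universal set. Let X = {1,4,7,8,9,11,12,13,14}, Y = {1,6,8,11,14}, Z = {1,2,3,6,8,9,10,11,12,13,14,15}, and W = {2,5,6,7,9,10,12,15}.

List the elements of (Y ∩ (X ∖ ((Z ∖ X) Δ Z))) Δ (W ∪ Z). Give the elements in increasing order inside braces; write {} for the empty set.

Z ∖ X = {2,3,6,10,15}
(Z ∖ X) Δ Z = {1,8,9,11,12,13,14}
X ∖ ((Z ∖ X) Δ Z) = {4,7}
Y ∩ (X ∖ ((Z ∖ X) Δ Z)) = {}
W ∪ Z = {1,2,3,5,6,7,8,9,10,11,12,13,14,15}
(Y ∩ (X ∖ ((Z ∖ X) Δ Z))) Δ (W ∪ Z) = {1,2,3,5,6,7,8,9,10,11,12,13,14,15}

{1,2,3,5,6,7,8,9,10,11,12,13,14,15}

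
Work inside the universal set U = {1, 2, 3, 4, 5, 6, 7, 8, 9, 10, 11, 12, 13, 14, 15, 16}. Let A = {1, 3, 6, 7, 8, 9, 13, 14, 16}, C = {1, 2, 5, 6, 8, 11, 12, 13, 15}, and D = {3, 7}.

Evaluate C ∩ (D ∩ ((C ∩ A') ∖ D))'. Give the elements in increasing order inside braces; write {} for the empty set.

{1, 2, 5, 6, 8, 11, 12, 13, 15}

A' = {2, 4, 5, 10, 11, 12, 15}
C ∩ A' = {2, 5, 11, 12, 15}
(C ∩ A') ∖ D = {2, 5, 11, 12, 15}
D ∩ ((C ∩ A') ∖ D) = {}
(D ∩ ((C ∩ A') ∖ D))' = {1, 2, 3, 4, 5, 6, 7, 8, 9, 10, 11, 12, 13, 14, 15, 16}
C ∩ (D ∩ ((C ∩ A') ∖ D))' = {1, 2, 5, 6, 8, 11, 12, 13, 15}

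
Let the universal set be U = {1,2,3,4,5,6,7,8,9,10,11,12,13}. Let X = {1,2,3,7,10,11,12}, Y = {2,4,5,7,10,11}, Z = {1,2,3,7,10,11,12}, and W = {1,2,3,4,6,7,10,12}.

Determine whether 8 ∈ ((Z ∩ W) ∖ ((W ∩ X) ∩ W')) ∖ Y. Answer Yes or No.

No

8 ∉ Z and 8 ∉ W, so 8 ∉ Z ∩ W
8 ∉ W and 8 ∉ X, so 8 ∉ W ∩ X
8 ∉ W, so 8 ∈ W'
8 ∉ (W ∩ X) and 8 ∈ W', so 8 ∉ (W ∩ X) ∩ W'
8 ∉ (Z ∩ W) and 8 ∉ ((W ∩ X) ∩ W'), so 8 ∉ (Z ∩ W) ∖ ((W ∩ X) ∩ W')
8 ∉ ((Z ∩ W) ∖ ((W ∩ X) ∩ W')) and 8 ∉ Y, so 8 ∉ ((Z ∩ W) ∖ ((W ∩ X) ∩ W')) ∖ Y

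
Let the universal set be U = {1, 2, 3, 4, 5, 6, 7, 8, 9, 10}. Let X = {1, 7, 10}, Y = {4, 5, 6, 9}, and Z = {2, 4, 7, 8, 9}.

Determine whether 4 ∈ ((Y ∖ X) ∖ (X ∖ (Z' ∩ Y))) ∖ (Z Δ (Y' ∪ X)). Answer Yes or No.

No

4 ∈ Y and 4 ∉ X, so 4 ∈ Y ∖ X
4 ∈ Z, so 4 ∉ Z'
4 ∉ Z' and 4 ∈ Y, so 4 ∉ Z' ∩ Y
4 ∉ X and 4 ∉ (Z' ∩ Y), so 4 ∉ X ∖ (Z' ∩ Y)
4 ∈ (Y ∖ X) and 4 ∉ (X ∖ (Z' ∩ Y)), so 4 ∈ (Y ∖ X) ∖ (X ∖ (Z' ∩ Y))
4 ∈ Y, so 4 ∉ Y'
4 ∉ Y' and 4 ∉ X, so 4 ∉ Y' ∪ X
4 ∈ Z and 4 ∉ (Y' ∪ X), so 4 ∈ Z Δ (Y' ∪ X)
4 ∈ ((Y ∖ X) ∖ (X ∖ (Z' ∩ Y))) and 4 ∈ (Z Δ (Y' ∪ X)), so 4 ∉ ((Y ∖ X) ∖ (X ∖ (Z' ∩ Y))) ∖ (Z Δ (Y' ∪ X))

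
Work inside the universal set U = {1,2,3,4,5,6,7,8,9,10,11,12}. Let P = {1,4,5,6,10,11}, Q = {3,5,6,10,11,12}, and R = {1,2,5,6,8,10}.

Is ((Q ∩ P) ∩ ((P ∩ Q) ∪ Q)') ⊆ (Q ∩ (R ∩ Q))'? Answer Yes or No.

Yes

Q ∩ P = {5,6,10,11}
P ∩ Q = {5,6,10,11}
(P ∩ Q) ∪ Q = {3,5,6,10,11,12}
((P ∩ Q) ∪ Q)' = {1,2,4,7,8,9}
(Q ∩ P) ∩ ((P ∩ Q) ∪ Q)' = {}
R ∩ Q = {5,6,10}
Q ∩ (R ∩ Q) = {5,6,10}
(Q ∩ (R ∩ Q))' = {1,2,3,4,7,8,9,11,12}
Every element of {} is in {1,2,3,4,7,8,9,11,12}, so (Q ∩ P) ∩ ((P ∩ Q) ∪ Q)' ⊆ (Q ∩ (R ∩ Q))'.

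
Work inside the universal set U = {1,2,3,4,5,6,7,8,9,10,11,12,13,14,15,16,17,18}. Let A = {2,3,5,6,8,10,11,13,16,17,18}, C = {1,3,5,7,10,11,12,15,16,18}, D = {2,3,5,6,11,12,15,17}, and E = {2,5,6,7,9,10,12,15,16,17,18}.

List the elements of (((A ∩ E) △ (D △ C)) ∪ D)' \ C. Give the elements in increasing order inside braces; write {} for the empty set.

{4,8,9,13,14}

A ∩ E = {2,5,6,10,16,17,18}
D △ C = {1,2,6,7,10,16,17,18}
(A ∩ E) △ (D △ C) = {1,5,7}
((A ∩ E) △ (D △ C)) ∪ D = {1,2,3,5,6,7,11,12,15,17}
(((A ∩ E) △ (D △ C)) ∪ D)' = {4,8,9,10,13,14,16,18}
(((A ∩ E) △ (D △ C)) ∪ D)' \ C = {4,8,9,13,14}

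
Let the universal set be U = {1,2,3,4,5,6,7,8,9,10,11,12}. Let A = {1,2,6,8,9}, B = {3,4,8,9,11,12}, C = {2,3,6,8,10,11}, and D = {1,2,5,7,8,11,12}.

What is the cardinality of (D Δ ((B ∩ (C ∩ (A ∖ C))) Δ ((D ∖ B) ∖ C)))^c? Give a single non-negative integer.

8

A ∖ C = {1,9}
C ∩ (A ∖ C) = {}
B ∩ (C ∩ (A ∖ C)) = {}
D ∖ B = {1,2,5,7}
(D ∖ B) ∖ C = {1,5,7}
(B ∩ (C ∩ (A ∖ C))) Δ ((D ∖ B) ∖ C) = {1,5,7}
D Δ ((B ∩ (C ∩ (A ∖ C))) Δ ((D ∖ B) ∖ C)) = {2,8,11,12}
(D Δ ((B ∩ (C ∩ (A ∖ C))) Δ ((D ∖ B) ∖ C)))^c = {1,3,4,5,6,7,9,10}
|(D Δ ((B ∩ (C ∩ (A ∖ C))) Δ ((D ∖ B) ∖ C)))^c| = 8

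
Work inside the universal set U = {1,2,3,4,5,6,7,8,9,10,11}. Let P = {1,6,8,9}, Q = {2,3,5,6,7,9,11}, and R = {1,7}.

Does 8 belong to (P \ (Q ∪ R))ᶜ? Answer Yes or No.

No

8 ∉ Q and 8 ∉ R, so 8 ∉ Q ∪ R
8 ∈ P and 8 ∉ (Q ∪ R), so 8 ∈ P \ (Q ∪ R)
8 ∉ (P \ (Q ∪ R))ᶜ since 8 ∈ (P \ (Q ∪ R))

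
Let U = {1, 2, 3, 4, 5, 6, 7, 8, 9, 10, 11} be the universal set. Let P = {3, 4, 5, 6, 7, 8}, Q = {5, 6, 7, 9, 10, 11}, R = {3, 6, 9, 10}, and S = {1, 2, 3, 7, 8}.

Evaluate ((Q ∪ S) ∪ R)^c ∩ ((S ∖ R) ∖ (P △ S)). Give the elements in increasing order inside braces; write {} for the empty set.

{}

Q ∪ S = {1, 2, 3, 5, 6, 7, 8, 9, 10, 11}
(Q ∪ S) ∪ R = {1, 2, 3, 5, 6, 7, 8, 9, 10, 11}
((Q ∪ S) ∪ R)^c = {4}
S ∖ R = {1, 2, 7, 8}
P △ S = {1, 2, 4, 5, 6}
(S ∖ R) ∖ (P △ S) = {7, 8}
((Q ∪ S) ∪ R)^c ∩ ((S ∖ R) ∖ (P △ S)) = {}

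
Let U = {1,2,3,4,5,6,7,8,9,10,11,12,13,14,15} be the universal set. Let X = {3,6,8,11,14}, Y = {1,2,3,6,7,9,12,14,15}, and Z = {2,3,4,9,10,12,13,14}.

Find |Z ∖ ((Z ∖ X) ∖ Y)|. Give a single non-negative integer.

5

Z ∖ X = {2,4,9,10,12,13}
(Z ∖ X) ∖ Y = {4,10,13}
Z ∖ ((Z ∖ X) ∖ Y) = {2,3,9,12,14}
|Z ∖ ((Z ∖ X) ∖ Y)| = 5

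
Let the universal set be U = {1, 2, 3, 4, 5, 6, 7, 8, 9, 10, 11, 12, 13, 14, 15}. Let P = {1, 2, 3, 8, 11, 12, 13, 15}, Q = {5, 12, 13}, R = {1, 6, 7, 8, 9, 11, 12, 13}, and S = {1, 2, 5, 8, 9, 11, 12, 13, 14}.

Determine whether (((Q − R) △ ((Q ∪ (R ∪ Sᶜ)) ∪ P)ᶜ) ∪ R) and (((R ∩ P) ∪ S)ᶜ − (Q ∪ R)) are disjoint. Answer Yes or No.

Yes

Q − R = {5}
Sᶜ = {3, 4, 6, 7, 10, 15}
R ∪ Sᶜ = {1, 3, 4, 6, 7, 8, 9, 10, 11, 12, 13, 15}
Q ∪ (R ∪ Sᶜ) = {1, 3, 4, 5, 6, 7, 8, 9, 10, 11, 12, 13, 15}
(Q ∪ (R ∪ Sᶜ)) ∪ P = {1, 2, 3, 4, 5, 6, 7, 8, 9, 10, 11, 12, 13, 15}
((Q ∪ (R ∪ Sᶜ)) ∪ P)ᶜ = {14}
(Q − R) △ ((Q ∪ (R ∪ Sᶜ)) ∪ P)ᶜ = {5, 14}
((Q − R) △ ((Q ∪ (R ∪ Sᶜ)) ∪ P)ᶜ) ∪ R = {1, 5, 6, 7, 8, 9, 11, 12, 13, 14}
R ∩ P = {1, 8, 11, 12, 13}
(R ∩ P) ∪ S = {1, 2, 5, 8, 9, 11, 12, 13, 14}
((R ∩ P) ∪ S)ᶜ = {3, 4, 6, 7, 10, 15}
Q ∪ R = {1, 5, 6, 7, 8, 9, 11, 12, 13}
((R ∩ P) ∪ S)ᶜ − (Q ∪ R) = {3, 4, 10, 15}
{1, 5, 6, 7, 8, 9, 11, 12, 13, 14} and {3, 4, 10, 15} share no elements.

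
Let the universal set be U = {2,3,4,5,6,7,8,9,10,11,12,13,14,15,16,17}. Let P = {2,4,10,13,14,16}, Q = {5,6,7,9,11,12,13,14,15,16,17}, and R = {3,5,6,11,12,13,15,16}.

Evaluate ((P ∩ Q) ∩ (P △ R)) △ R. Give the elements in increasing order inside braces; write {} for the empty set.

{3,5,6,11,12,13,14,15,16}

P ∩ Q = {13,14,16}
P △ R = {2,3,4,5,6,10,11,12,14,15}
(P ∩ Q) ∩ (P △ R) = {14}
((P ∩ Q) ∩ (P △ R)) △ R = {3,5,6,11,12,13,14,15,16}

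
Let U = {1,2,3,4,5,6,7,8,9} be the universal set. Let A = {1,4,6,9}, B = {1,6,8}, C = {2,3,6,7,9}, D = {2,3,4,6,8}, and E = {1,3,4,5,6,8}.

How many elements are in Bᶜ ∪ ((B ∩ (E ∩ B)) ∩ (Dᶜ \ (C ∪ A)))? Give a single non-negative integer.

Bᶜ = {2,3,4,5,7,9}
E ∩ B = {1,6,8}
B ∩ (E ∩ B) = {1,6,8}
Dᶜ = {1,5,7,9}
C ∪ A = {1,2,3,4,6,7,9}
Dᶜ \ (C ∪ A) = {5}
(B ∩ (E ∩ B)) ∩ (Dᶜ \ (C ∪ A)) = {}
Bᶜ ∪ ((B ∩ (E ∩ B)) ∩ (Dᶜ \ (C ∪ A))) = {2,3,4,5,7,9}
|Bᶜ ∪ ((B ∩ (E ∩ B)) ∩ (Dᶜ \ (C ∪ A)))| = 6

6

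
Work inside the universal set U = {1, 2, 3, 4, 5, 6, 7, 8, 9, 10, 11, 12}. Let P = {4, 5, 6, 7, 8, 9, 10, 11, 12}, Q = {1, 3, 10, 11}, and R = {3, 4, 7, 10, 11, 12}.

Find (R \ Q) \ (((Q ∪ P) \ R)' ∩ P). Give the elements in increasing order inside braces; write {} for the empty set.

R \ Q = {4, 7, 12}
Q ∪ P = {1, 3, 4, 5, 6, 7, 8, 9, 10, 11, 12}
(Q ∪ P) \ R = {1, 5, 6, 8, 9}
((Q ∪ P) \ R)' = {2, 3, 4, 7, 10, 11, 12}
((Q ∪ P) \ R)' ∩ P = {4, 7, 10, 11, 12}
(R \ Q) \ (((Q ∪ P) \ R)' ∩ P) = {}

{}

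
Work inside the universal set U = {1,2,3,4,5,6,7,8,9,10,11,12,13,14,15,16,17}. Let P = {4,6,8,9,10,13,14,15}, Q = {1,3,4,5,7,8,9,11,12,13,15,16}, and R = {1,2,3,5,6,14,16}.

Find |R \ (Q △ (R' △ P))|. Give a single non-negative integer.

1

R' = {4,7,8,9,10,11,12,13,15,17}
R' △ P = {6,7,11,12,14,17}
Q △ (R' △ P) = {1,3,4,5,6,8,9,13,14,15,16,17}
R \ (Q △ (R' △ P)) = {2}
|R \ (Q △ (R' △ P))| = 1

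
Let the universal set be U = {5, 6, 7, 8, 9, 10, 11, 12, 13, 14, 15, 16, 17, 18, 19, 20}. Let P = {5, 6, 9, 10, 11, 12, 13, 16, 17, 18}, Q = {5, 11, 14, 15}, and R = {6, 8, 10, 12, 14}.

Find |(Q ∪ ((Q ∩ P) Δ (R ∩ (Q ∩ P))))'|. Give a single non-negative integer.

12

Q ∩ P = {5, 11}
R ∩ (Q ∩ P) = {}
(Q ∩ P) Δ (R ∩ (Q ∩ P)) = {5, 11}
Q ∪ ((Q ∩ P) Δ (R ∩ (Q ∩ P))) = {5, 11, 14, 15}
(Q ∪ ((Q ∩ P) Δ (R ∩ (Q ∩ P))))' = {6, 7, 8, 9, 10, 12, 13, 16, 17, 18, 19, 20}
|(Q ∪ ((Q ∩ P) Δ (R ∩ (Q ∩ P))))'| = 12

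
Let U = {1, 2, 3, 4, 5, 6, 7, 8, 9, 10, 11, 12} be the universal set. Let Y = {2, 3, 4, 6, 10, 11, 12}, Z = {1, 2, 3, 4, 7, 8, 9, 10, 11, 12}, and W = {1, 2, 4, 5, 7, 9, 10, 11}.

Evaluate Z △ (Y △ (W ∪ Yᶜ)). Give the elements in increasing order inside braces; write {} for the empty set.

Yᶜ = {1, 5, 7, 8, 9}
W ∪ Yᶜ = {1, 2, 4, 5, 7, 8, 9, 10, 11}
Y △ (W ∪ Yᶜ) = {1, 3, 5, 6, 7, 8, 9, 12}
Z △ (Y △ (W ∪ Yᶜ)) = {2, 4, 5, 6, 10, 11}

{2, 4, 5, 6, 10, 11}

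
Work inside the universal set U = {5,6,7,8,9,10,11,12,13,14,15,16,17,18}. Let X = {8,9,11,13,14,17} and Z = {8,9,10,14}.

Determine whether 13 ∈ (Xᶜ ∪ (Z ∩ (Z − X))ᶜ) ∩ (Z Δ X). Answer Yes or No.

Yes

13 ∈ X, so 13 ∉ Xᶜ
13 ∉ Z and 13 ∈ X, so 13 ∉ Z − X
13 ∉ Z and 13 ∉ (Z − X), so 13 ∉ Z ∩ (Z − X)
13 ∈ (Z ∩ (Z − X))ᶜ since 13 ∉ (Z ∩ (Z − X))
13 ∉ Xᶜ and 13 ∈ (Z ∩ (Z − X))ᶜ, so 13 ∈ Xᶜ ∪ (Z ∩ (Z − X))ᶜ
13 ∉ Z and 13 ∈ X, so 13 ∈ Z Δ X
13 ∈ (Xᶜ ∪ (Z ∩ (Z − X))ᶜ) and 13 ∈ (Z Δ X), so 13 ∈ (Xᶜ ∪ (Z ∩ (Z − X))ᶜ) ∩ (Z Δ X)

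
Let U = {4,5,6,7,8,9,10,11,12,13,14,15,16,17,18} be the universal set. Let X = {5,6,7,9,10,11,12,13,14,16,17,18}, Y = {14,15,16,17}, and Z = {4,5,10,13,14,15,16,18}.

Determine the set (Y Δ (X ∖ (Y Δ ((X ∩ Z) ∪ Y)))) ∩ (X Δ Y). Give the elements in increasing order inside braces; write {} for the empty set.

{6,7,9,11,12,15}

X ∩ Z = {5,10,13,14,16,18}
(X ∩ Z) ∪ Y = {5,10,13,14,15,16,17,18}
Y Δ ((X ∩ Z) ∪ Y) = {5,10,13,18}
X ∖ (Y Δ ((X ∩ Z) ∪ Y)) = {6,7,9,11,12,14,16,17}
Y Δ (X ∖ (Y Δ ((X ∩ Z) ∪ Y))) = {6,7,9,11,12,15}
X Δ Y = {5,6,7,9,10,11,12,13,15,18}
(Y Δ (X ∖ (Y Δ ((X ∩ Z) ∪ Y)))) ∩ (X Δ Y) = {6,7,9,11,12,15}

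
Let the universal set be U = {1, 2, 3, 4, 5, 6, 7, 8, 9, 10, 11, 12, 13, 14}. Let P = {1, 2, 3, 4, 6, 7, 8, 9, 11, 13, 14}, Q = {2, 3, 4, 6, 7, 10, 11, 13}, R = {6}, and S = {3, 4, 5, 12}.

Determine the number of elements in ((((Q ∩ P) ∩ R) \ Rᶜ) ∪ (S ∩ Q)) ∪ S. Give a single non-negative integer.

Q ∩ P = {2, 3, 4, 6, 7, 11, 13}
(Q ∩ P) ∩ R = {6}
Rᶜ = {1, 2, 3, 4, 5, 7, 8, 9, 10, 11, 12, 13, 14}
((Q ∩ P) ∩ R) \ Rᶜ = {6}
S ∩ Q = {3, 4}
(((Q ∩ P) ∩ R) \ Rᶜ) ∪ (S ∩ Q) = {3, 4, 6}
((((Q ∩ P) ∩ R) \ Rᶜ) ∪ (S ∩ Q)) ∪ S = {3, 4, 5, 6, 12}
|((((Q ∩ P) ∩ R) \ Rᶜ) ∪ (S ∩ Q)) ∪ S| = 5

5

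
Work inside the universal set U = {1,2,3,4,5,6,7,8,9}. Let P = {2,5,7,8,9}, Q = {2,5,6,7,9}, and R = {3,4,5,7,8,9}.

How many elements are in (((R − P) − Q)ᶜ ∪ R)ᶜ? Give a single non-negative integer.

0

R − P = {3,4}
(R − P) − Q = {3,4}
((R − P) − Q)ᶜ = {1,2,5,6,7,8,9}
((R − P) − Q)ᶜ ∪ R = {1,2,3,4,5,6,7,8,9}
(((R − P) − Q)ᶜ ∪ R)ᶜ = {}
|(((R − P) − Q)ᶜ ∪ R)ᶜ| = 0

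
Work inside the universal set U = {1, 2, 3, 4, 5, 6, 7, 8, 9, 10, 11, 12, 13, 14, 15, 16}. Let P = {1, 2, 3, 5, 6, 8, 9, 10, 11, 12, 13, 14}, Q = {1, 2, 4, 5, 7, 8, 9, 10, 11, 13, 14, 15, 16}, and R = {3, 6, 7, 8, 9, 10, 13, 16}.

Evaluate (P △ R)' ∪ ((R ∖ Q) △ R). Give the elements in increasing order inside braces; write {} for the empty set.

P △ R = {1, 2, 5, 7, 11, 12, 14, 16}
(P △ R)' = {3, 4, 6, 8, 9, 10, 13, 15}
R ∖ Q = {3, 6}
(R ∖ Q) △ R = {7, 8, 9, 10, 13, 16}
(P △ R)' ∪ ((R ∖ Q) △ R) = {3, 4, 6, 7, 8, 9, 10, 13, 15, 16}

{3, 4, 6, 7, 8, 9, 10, 13, 15, 16}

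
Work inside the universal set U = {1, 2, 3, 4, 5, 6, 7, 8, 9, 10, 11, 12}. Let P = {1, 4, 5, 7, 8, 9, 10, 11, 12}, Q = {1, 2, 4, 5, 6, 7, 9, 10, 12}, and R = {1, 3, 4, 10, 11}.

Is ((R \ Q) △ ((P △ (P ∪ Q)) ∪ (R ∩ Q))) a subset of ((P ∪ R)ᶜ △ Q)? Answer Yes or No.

No

R \ Q = {3, 11}
P ∪ Q = {1, 2, 4, 5, 6, 7, 8, 9, 10, 11, 12}
P △ (P ∪ Q) = {2, 6}
R ∩ Q = {1, 4, 10}
(P △ (P ∪ Q)) ∪ (R ∩ Q) = {1, 2, 4, 6, 10}
(R \ Q) △ ((P △ (P ∪ Q)) ∪ (R ∩ Q)) = {1, 2, 3, 4, 6, 10, 11}
P ∪ R = {1, 3, 4, 5, 7, 8, 9, 10, 11, 12}
(P ∪ R)ᶜ = {2, 6}
(P ∪ R)ᶜ △ Q = {1, 4, 5, 7, 9, 10, 12}
2 ∈ (R \ Q) △ ((P △ (P ∪ Q)) ∪ (R ∩ Q)) but 2 ∉ (P ∪ R)ᶜ △ Q, so the inclusion fails.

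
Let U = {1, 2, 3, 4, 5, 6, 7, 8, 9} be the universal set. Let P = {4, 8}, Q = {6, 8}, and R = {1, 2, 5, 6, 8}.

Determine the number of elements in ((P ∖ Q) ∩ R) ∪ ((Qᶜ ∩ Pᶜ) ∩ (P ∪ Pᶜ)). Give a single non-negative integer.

6

P ∖ Q = {4}
(P ∖ Q) ∩ R = {}
Qᶜ = {1, 2, 3, 4, 5, 7, 9}
Pᶜ = {1, 2, 3, 5, 6, 7, 9}
Qᶜ ∩ Pᶜ = {1, 2, 3, 5, 7, 9}
P ∪ Pᶜ = {1, 2, 3, 4, 5, 6, 7, 8, 9}
(Qᶜ ∩ Pᶜ) ∩ (P ∪ Pᶜ) = {1, 2, 3, 5, 7, 9}
((P ∖ Q) ∩ R) ∪ ((Qᶜ ∩ Pᶜ) ∩ (P ∪ Pᶜ)) = {1, 2, 3, 5, 7, 9}
|((P ∖ Q) ∩ R) ∪ ((Qᶜ ∩ Pᶜ) ∩ (P ∪ Pᶜ))| = 6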